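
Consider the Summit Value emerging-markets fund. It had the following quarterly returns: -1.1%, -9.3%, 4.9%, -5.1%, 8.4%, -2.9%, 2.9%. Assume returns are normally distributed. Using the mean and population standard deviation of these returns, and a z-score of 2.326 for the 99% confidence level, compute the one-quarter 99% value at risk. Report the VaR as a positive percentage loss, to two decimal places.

13.48

Mean return r̄ = -2.20 / 7 = -0.3143%
Σ(r − r̄)² = 224.4086; population σ = √(224.4086/7) = 5.6620%
VaR = −(r̄ − z·σ) = −(-0.3143 − 2.326 × 5.6620) = −(-13.4841) = 13.4841%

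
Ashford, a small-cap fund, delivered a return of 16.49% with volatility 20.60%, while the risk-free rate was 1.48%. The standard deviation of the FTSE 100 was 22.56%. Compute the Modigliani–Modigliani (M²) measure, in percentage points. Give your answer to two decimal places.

Sharpe = (Rp − Rf) / σp = (16.49% − 1.48%) / 20.60% = 0.7286
M² = Rf + Sharpe × σm = 1.48% + 0.7286 × 22.56% = 17.9172%

17.92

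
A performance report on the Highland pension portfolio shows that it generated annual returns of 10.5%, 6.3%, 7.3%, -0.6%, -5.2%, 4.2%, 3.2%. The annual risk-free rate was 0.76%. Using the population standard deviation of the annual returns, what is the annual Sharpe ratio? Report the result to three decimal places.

Mean return r̄ = 25.70 / 7 = 3.6714%
Σ(r − r̄)² = 164.1543; population σ = √(164.1543/7) = 4.8426%
Sharpe = (r̄ − rf) / σ = (3.6714 − 0.76) / 4.8426 = 2.9114 / 4.8426 = 0.6012

0.601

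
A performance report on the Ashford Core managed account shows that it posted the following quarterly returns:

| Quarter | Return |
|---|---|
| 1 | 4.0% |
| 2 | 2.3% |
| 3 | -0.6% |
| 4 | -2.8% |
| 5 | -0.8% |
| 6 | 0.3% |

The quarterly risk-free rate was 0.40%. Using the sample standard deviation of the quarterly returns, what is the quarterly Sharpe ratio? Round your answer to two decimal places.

μ = (4 + 2.3 − 0.6 − 2.8 − 0.8 + 0.3) / 6 = 0.4000%
Sample σ = √[Σ(r − μ)² / 5] = √[29.2600 / 5] = √5.8520 = 2.4191%
Sharpe = (μ − rf) / σ = (0.4000 − 0.4) / 2.4191 = 0.0000 / 2.4191 = 0.0000

0.00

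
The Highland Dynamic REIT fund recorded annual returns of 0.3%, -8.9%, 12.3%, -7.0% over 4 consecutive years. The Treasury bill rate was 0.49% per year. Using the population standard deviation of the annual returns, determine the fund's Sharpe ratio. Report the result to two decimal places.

μ = (0.3 − 8.9 + 12.3 − 7) / 4 = -0.8250%
Σ(r − μ)² = (0.3 − (-0.8250))² + (-8.9 − (-0.8250))² + (12.3 − (-0.8250))² + … = 276.8675
σ = √[276.8675 / 4] = 8.3197%
Sharpe = (μ − rf) / σ = (-0.8250 − 0.49) / 8.3197 = -1.3150 / 8.3197 = -0.1581

-0.16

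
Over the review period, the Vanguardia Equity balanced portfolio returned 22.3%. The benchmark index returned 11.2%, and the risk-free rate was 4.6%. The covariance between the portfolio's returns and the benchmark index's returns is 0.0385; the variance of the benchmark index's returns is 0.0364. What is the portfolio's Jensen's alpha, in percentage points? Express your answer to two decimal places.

β = Cov / Var = 0.0385 / 0.0364 = 1.0577
E[R] = Rf + β(Rm − Rf) = 4.6% + 1.0577 × (11.2% − 4.6%) = 11.5808%
α = Rp − E[R] = 22.3% − 11.5808% = 10.7192

10.72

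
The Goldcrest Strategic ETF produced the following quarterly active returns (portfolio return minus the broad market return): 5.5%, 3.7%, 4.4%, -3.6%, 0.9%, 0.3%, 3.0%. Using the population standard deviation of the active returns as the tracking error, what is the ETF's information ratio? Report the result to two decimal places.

0.71

μ = (5.5 + 3.7 + 4.4 − 3.6 + 0.9 + 0.3 + 3) / 7 = 14.20 / 7 = 2.0286%
Σ(r − μ)² = (5.5 − 2.0286)² + (3.7 − 2.0286)² + … = 57.3543
population σ = √(57.3543 / 7) = √8.1935 = 2.8624%
IR = μ / tracking error = 2.0286 / 2.8624 = 0.7087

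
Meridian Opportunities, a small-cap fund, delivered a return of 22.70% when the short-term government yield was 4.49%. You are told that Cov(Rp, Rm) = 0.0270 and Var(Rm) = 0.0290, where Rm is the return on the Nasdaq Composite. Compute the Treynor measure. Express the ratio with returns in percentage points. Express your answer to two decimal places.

β = Cov / Var = 0.0270 / 0.0290 = 0.9310
Treynor = (Rp − Rf) / β = (22.70% − 4.49%) / 0.9310 = 18.21 / 0.9310 = 19.5596

19.56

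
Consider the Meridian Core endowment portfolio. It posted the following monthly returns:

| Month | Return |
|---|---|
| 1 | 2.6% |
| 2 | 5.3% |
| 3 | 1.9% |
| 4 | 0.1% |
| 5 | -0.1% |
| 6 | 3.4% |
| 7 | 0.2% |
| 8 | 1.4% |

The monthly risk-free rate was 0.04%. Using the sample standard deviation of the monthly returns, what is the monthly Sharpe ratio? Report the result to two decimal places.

0.96

r̄ = (2.6 + 5.3 + 1.9 + 0.1 − 0.1 + 3.4 + 0.2 + 1.4) / 8 = 14.80 / 8 = 1.8500%
Σ(r − r̄)² = 24.6600; sample σ = √(24.6600/7) = 1.8769%
Sharpe = (r̄ − rf) / σ = (1.8500 − 0.04) / 1.8769 = 1.8100 / 1.8769 = 0.9644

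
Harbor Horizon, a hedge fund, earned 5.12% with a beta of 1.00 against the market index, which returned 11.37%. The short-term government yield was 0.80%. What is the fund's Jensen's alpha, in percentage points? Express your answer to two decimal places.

-6.25

CAPM expected return = Rf + β(Rm − Rf) = 0.80% + 1.00 × (11.37% − 0.80%) = 0.8 + 1.00 × 10.57 = 11.3700%
Jensen's α = Rp − E[R] = 5.12% − 11.3700% = -6.2500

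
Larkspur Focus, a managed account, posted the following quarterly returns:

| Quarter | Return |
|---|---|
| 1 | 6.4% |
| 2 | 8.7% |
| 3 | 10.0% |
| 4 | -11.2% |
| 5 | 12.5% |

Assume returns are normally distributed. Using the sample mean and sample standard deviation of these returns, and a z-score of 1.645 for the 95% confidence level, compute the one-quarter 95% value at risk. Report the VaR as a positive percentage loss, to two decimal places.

Mean return r̄ = 26.40 / 5 = 5.2800%
Sample σ = √[Σ(r − r̄)² / 4] = √[358.9480 / 4] = √89.7370 = 9.4730%
VaR = −(r̄ − z·σ) = −(5.2800 − 1.645 × 9.4730) = −(-10.3031) = 10.3031%

10.30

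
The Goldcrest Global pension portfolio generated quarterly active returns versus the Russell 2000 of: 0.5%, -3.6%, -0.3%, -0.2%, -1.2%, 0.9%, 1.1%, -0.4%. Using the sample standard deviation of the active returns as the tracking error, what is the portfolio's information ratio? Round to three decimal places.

-0.267

μ = (0.5 − 3.6 − 0.3 − 0.2 − 1.2 + 0.9 + 1.1 − 0.4) / 8 = -0.4000%
Sample σ = √[Σ(r − μ)² / 7] = √[15.6800 / 7] = √2.2400 = 1.4967%
IR = μ / tracking error = -0.4000 / 1.4967 = -0.2673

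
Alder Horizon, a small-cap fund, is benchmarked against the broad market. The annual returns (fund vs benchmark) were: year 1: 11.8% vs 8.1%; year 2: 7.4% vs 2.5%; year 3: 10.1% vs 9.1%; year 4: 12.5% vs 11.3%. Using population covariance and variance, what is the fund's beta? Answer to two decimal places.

r̄p = 10.4500%,  r̄m = 7.7500%
Cov = Σ(rp − r̄p)(rm − r̄m) / 4 = 5.8225
Var(rm) = Σ(rm − r̄m)² / 4 = 10.5275
β = Cov / Var = 5.8225 / 10.5275 = 0.5531

0.55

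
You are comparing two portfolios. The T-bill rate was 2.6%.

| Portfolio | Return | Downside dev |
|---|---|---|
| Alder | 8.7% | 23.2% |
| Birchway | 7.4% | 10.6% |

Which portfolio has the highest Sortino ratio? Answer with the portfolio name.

Birchway

Alder: Sortino ratio = (8.7% − 2.6%) / 23.2% = 0.263
Birchway: Sortino ratio = (7.4% − 2.6%) / 10.6% = 0.453
Highest: Birchway (0.453).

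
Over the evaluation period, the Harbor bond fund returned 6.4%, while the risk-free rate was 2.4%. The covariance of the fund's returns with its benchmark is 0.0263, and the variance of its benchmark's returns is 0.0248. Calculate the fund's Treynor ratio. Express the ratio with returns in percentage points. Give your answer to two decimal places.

3.77

β = Cov / Var = 0.0263 / 0.0248 = 1.0605
Treynor = (Rp − Rf) / β = (6.4% − 2.4%) / 1.0605 = 4.00 / 1.0605 = 3.7718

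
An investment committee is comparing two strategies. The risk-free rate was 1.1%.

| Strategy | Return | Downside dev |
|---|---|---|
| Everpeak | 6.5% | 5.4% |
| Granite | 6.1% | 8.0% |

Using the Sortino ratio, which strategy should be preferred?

Everpeak

Everpeak: Sortino ratio = (6.5% − 1.1%) / 5.4% = 1.000
Granite: Sortino ratio = (6.1% − 1.1%) / 8.0% = 0.625
Highest: Everpeak (1.000).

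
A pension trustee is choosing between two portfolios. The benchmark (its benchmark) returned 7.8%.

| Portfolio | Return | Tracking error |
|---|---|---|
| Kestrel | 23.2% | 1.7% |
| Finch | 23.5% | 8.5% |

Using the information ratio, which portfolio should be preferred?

Kestrel: IR = (23.2% − 7.8%) / 1.7% = 9.059
Finch: IR = (23.5% − 7.8%) / 8.5% = 1.847
Highest: Kestrel (9.059).

Kestrel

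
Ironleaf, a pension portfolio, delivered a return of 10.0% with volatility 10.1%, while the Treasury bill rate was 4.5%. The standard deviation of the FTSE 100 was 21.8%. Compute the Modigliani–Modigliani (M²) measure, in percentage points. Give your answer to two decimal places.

Sharpe = (Rp − Rf) / σp = (10.0% − 4.5%) / 10.1% = 0.5446
M² = Rf + Sharpe × σm = 4.5% + 0.5446 × 21.8% = 16.3723%

16.37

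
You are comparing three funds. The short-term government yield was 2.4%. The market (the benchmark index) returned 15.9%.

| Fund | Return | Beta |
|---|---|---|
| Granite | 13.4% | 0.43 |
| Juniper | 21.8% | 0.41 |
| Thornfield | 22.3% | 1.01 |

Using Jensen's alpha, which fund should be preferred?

Granite: α = 13.4% − [2.4% + 0.43 × (15.9% − 2.4%)] = 5.195
Juniper: α = 21.8% − [2.4% + 0.41 × (15.9% − 2.4%)] = 13.865
Thornfield: α = 22.3% − [2.4% + 1.01 × (15.9% − 2.4%)] = 6.265
Highest: Juniper (13.865).

Juniper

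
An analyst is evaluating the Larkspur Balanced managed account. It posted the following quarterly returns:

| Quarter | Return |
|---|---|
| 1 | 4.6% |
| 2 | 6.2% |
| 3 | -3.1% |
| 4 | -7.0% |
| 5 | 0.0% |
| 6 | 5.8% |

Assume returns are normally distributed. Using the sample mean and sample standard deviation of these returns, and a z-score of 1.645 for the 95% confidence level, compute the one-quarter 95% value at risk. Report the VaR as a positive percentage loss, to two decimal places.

7.77

r̄ = (4.6 + 6.2 − 3.1 − 7 + 0 + 5.8) / 6 = 6.50 / 6 = 1.0833%
Σ(r − r̄)² = (4.6 − 1.0833)² + (6.2 − 1.0833)² + … = 144.8083
σ = √[144.8083 / 5] = 5.3816%
VaR = −(r̄ − z·σ) = −(1.0833 − 1.645 × 5.3816) = −(-7.7694) = 7.7694%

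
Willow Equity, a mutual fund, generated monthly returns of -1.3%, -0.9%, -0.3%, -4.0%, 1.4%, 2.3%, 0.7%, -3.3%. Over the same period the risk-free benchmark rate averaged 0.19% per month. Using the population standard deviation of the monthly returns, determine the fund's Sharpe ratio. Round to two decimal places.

r̄ = (-1.3 − 0.9 − 0.3 − 4 + 1.4 + 2.3 + 0.7 − 3.3) / 8 = -5.40 / 8 = -0.6750%
Σ(r − r̄)² = 33.5750; population σ = √(33.5750/8) = 2.0486%
Sharpe = (r̄ − rf) / σ = (-0.6750 − 0.19) / 2.0486 = -0.8650 / 2.0486 = -0.4222

-0.42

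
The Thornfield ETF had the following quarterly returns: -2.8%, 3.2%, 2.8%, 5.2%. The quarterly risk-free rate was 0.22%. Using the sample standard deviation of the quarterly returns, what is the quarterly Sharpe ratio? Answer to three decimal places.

r̄ = (-2.8 + 3.2 + 2.8 + 5.2) / 4 = 2.1000%
Σ(r − r̄)² = (-2.8 − 2.1000)² + (3.2 − 2.1000)² + … = 35.3200
σ = √[35.3200 / 3] = 3.4312%
Sharpe = (r̄ − rf) / σ = (2.1000 − 0.22) / 3.4312 = 1.8800 / 3.4312 = 0.5479

0.548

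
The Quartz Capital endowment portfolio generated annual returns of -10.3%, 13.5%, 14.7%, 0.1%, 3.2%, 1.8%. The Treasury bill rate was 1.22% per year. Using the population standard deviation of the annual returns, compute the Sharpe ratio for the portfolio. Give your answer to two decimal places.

0.31

r̄ = (-10.3 + 13.5 + 14.7 + 0.1 + 3.2 + 1.8) / 6 = 23.00 / 6 = 3.8333%
Σ(r − r̄)² = (-10.3 − 3.8333)² + (13.5 − 3.8333)² + (14.7 − 3.8333)² + … = 429.7533
σ = √[429.7533 / 6] = 8.4632%
Sharpe = (r̄ − rf) / σ = (3.8333 − 1.22) / 8.4632 = 2.6133 / 8.4632 = 0.3088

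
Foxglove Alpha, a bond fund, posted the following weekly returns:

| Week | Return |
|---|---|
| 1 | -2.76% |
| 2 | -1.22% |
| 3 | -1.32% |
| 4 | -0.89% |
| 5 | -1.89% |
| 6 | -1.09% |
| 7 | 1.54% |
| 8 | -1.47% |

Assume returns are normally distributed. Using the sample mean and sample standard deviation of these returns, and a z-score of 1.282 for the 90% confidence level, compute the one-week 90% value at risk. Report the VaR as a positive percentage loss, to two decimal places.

Mean return r̄ = -9.100 / 8 = -1.1375%
Σ(r − r̄)² = (-2.76 − (-1.1375))² + (-1.22 − (-1.1375))² + (-1.32 − (-1.1375))² + … = 10.5820
sample σ = √(10.5820 / 7) = √1.5117 = 1.2295%
VaR = −(r̄ − z·σ) = −(-1.1375 − 1.282 × 1.2295) = −(-2.7137) = 2.7137%

2.71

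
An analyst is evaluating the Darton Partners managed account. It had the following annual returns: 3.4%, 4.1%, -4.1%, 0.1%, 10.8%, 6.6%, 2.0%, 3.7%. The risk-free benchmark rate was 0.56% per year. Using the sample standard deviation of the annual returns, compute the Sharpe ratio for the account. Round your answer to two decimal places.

0.63

Mean return μ = 26.60 / 8 = 3.3250%
Sample σ = √[Σ(r − μ)² / 7] = √[134.6350 / 7] = √19.2336 = 4.3856%
Sharpe = (μ − rf) / σ = (3.3250 − 0.56) / 4.3856 = 2.7650 / 4.3856 = 0.6305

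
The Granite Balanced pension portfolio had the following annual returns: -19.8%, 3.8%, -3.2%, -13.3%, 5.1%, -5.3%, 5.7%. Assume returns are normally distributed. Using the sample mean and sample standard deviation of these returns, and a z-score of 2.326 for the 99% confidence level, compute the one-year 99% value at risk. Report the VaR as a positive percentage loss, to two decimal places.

26.65

μ = (-19.8 + 3.8 − 3.2 − 13.3 + 5.1 − 5.3 + 5.7) / 7 = -3.8571%
Sample std dev = √[576.0571 / 6] = 9.7984%
VaR = −(μ − z·σ) = −(-3.8571 − 2.326 × 9.7984) = −(-26.6482) = 26.6482%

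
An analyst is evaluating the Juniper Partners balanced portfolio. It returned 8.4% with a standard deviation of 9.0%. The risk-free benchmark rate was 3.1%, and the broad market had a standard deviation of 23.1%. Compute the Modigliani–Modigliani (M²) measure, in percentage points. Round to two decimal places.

16.70

Sharpe = (Rp − Rf) / σp = (8.4% − 3.1%) / 9.0% = 0.5889
M² = Rf + Sharpe × σm = 3.1% + 0.5889 × 23.1% = 16.7036%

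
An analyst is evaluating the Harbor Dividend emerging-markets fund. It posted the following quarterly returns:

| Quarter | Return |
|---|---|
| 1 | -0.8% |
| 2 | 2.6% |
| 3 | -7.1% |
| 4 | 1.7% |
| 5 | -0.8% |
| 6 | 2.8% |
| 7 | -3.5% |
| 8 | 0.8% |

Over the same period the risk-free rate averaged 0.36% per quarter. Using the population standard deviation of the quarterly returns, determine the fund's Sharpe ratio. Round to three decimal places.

μ = (-0.8 + 2.6 − 7.1 + 1.7 − 0.8 + 2.8 − 3.5 + 0.8) / 8 = -0.5375%
Σ(r − μ)² = 79.7588; population σ = √(79.7588/8) = 3.1575%
Sharpe = (μ − rf) / σ = (-0.5375 − 0.36) / 3.1575 = -0.8975 / 3.1575 = -0.2842

-0.284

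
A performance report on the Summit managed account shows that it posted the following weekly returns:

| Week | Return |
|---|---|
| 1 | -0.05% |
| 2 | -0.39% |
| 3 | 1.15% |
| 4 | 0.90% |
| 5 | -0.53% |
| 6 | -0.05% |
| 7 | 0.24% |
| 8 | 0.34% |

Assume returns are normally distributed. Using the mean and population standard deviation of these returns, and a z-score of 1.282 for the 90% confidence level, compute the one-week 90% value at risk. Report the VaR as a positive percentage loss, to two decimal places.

0.50

μ = (-0.05 − 0.39 + 1.15 + 0.9 − 0.53 − 0.05 + 0.24 + 0.34) / 8 = 0.2013%
Σ(r − μ)² = (-0.05 − 0.2013)² + (-0.39 − 0.2013)² + (1.15 − 0.2013)² + … = 2.4197
population σ = √(2.4197 / 8) = √0.3025 = 0.5500%
VaR = −(μ − z·σ) = −(0.2013 − 1.282 × 0.5500) = −(-0.5038) = 0.5038%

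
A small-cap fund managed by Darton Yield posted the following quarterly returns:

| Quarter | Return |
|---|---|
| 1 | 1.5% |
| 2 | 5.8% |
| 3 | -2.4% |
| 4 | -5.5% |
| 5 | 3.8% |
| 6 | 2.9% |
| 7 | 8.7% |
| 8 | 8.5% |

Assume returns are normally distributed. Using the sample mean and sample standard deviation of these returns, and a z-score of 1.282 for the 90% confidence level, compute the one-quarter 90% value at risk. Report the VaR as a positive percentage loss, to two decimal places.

3.49

μ = (1.5 + 5.8 − 2.4 − 5.5 + 3.8 + 2.9 + 8.7 + 8.5) / 8 = 2.9125%
Σ(r − μ)² = (1.5 − 2.9125)² + (5.8 − 2.9125)² + (-2.4 − 2.9125)² + … = 174.8288
σ = √[174.8288 / 7] = 4.9976%
VaR = −(μ − z·σ) = −(2.9125 − 1.282 × 4.9976) = −(-3.4944) = 3.4944%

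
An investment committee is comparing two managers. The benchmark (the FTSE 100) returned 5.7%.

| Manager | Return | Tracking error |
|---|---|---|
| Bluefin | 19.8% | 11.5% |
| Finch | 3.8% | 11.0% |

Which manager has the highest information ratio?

Bluefin: IR = (19.8% − 5.7%) / 11.5% = 1.226
Finch: IR = (3.8% − 5.7%) / 11.0% = -0.173
Highest: Bluefin (1.226).

Bluefin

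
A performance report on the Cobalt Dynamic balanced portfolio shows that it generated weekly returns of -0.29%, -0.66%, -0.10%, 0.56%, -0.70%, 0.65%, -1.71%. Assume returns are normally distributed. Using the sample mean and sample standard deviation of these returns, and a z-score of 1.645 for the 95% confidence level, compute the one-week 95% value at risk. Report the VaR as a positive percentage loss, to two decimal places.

μ = (-0.29 − 0.66 − 0.1 + 0.56 − 0.7 + 0.65 − 1.71) / 7 = -2.250 / 7 = -0.3214%
Sample σ = √[Σ(r − μ)² / 6] = √[3.9567 / 6] = √0.6595 = 0.8121%
VaR = −(μ − z·σ) = −(-0.3214 − 1.645 × 0.8121) = −(-1.6573) = 1.6573%

1.66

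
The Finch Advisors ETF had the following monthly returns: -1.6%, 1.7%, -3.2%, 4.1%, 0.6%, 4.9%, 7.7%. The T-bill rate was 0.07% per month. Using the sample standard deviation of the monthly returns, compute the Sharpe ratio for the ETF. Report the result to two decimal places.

Mean return r̄ = 14.20 / 7 = 2.0286%
Σ(r − r̄)² = 87.3543; sample σ = √(87.3543/6) = 3.8156%
Sharpe = (r̄ − rf) / σ = (2.0286 − 0.07) / 3.8156 = 1.9586 / 3.8156 = 0.5133

0.51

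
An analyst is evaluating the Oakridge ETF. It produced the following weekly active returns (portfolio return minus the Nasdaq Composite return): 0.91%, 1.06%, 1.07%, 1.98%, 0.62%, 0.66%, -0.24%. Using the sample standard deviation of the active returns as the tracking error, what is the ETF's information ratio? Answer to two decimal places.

1.30

μ = (0.91 + 1.06 + 1.07 + 1.98 + 0.62 + 0.66 − 0.24) / 7 = 0.8657%
Σ(r − μ)² = (0.91 − 0.8657)² + (1.06 − 0.8657)² + … = 2.6484
σ = √[2.6484 / 6] = 0.6644%
IR = μ / tracking error = 0.8657 / 0.6644 = 1.3030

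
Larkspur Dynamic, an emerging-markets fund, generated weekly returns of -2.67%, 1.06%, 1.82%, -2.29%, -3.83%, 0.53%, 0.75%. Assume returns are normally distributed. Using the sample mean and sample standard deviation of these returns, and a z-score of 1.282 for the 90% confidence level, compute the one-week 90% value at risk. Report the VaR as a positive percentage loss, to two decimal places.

3.49

μ = (-2.67 + 1.06 + 1.82 − 2.29 − 3.83 + 0.53 + 0.75) / 7 = -0.6614%
Σ(r − μ)² = 29.2589; sample σ = √(29.2589/6) = 2.2083%
VaR = −(μ − z·σ) = −(-0.6614 − 1.282 × 2.2083) = −(-3.4924) = 3.4924%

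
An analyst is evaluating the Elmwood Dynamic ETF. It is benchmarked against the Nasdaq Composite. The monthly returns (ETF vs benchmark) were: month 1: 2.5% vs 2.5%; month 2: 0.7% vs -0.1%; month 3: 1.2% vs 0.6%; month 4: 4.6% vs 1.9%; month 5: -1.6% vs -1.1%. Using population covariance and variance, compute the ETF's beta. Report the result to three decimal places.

r̄p = 1.4800%,  r̄m = 0.7600%
Cov = Σ(rp − r̄p)(rm − r̄m) / 5 = 2.3552
Var(rm) = Σ(rm − r̄m)² / 5 = 1.7104
β = Cov / Var = 2.3552 / 1.7104 = 1.3770

1.377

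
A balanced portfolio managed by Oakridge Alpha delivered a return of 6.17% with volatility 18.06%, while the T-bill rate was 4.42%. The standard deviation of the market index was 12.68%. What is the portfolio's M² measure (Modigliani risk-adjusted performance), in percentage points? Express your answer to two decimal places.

Sharpe = (Rp − Rf) / σp = (6.17% − 4.42%) / 18.06% = 0.0969
M² = Rf + Sharpe × σm = 4.42% + 0.0969 × 12.68% = 5.6487%

5.65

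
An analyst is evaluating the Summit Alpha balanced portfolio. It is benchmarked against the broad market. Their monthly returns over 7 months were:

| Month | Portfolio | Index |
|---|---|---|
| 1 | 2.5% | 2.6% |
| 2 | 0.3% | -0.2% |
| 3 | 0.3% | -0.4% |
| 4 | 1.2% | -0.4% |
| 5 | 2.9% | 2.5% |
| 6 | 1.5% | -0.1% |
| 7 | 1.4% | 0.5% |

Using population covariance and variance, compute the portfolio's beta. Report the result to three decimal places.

r̄p = 1.4429%,  r̄m = 0.6429%
Cov = Σ(rp − r̄p)(rm − r̄m) / 7 = 1.0210
Var(rm) = Σ(rm − r̄m)² / 7 = 1.5339
β = Cov / Var = 1.0210 / 1.5339 = 0.6656

0.666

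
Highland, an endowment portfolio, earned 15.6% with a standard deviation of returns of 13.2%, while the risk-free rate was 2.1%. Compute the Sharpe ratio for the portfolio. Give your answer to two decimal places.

Sharpe = (Rp − Rf) / σp = (15.6% − 2.1%) / 13.2% = 13.50% / 13.2% = 1.0227

1.02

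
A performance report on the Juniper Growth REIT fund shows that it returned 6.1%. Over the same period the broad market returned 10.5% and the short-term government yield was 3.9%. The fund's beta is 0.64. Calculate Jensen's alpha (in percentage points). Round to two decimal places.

-2.02

CAPM expected return = Rf + β(Rm − Rf) = 3.9% + 0.64 × (10.5% − 3.9%) = 3.9 + 0.64 × 6.60 = 8.1240%
Jensen's α = Rp − E[R] = 6.1% − 8.1240% = -2.0240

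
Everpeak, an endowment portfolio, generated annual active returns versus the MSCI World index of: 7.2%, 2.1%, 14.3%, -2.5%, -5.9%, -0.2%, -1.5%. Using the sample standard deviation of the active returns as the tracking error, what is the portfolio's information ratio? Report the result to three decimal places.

0.283

r̄ = (7.2 + 2.1 + 14.3 − 2.5 − 5.9 − 0.2 − 1.5) / 7 = 13.50 / 7 = 1.9286%
Σ(r − r̄)² = (7.2 − 1.9286)² + (2.1 − 1.9286)² + … = 278.0543
sample σ = √(278.0543 / 6) = √46.3424 = 6.8075%
IR = r̄ / tracking error = 1.9286 / 6.8075 = 0.2833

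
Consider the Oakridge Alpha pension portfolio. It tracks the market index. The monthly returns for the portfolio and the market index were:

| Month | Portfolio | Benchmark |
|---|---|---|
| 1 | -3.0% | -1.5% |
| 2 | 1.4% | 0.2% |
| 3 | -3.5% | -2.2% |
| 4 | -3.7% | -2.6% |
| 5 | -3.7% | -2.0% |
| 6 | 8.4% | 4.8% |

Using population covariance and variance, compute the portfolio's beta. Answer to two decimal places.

1.73

r̄p = -0.6833%,  r̄m = -0.5500%
Cov = Σ(rp − r̄p)(rm − r̄m) / 6 = 11.2608
Var(rm) = Σ(rm − r̄m)² / 6 = 6.5192
β = Cov / Var = 11.2608 / 6.5192 = 1.7273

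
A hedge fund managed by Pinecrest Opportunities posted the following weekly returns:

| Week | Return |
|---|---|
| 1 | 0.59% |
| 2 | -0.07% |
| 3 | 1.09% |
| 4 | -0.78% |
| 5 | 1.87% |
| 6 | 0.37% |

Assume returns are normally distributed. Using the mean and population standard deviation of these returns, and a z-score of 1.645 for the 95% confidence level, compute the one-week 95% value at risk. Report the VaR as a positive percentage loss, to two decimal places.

Mean return r̄ = 3.070 / 6 = 0.5117%
Population σ = √[Σ(r − r̄)² / 6] = √[4.2125 / 6] = √0.7021 = 0.8379%
VaR = −(r̄ − z·σ) = −(0.5117 − 1.645 × 0.8379) = −(-0.8666) = 0.8666%

0.87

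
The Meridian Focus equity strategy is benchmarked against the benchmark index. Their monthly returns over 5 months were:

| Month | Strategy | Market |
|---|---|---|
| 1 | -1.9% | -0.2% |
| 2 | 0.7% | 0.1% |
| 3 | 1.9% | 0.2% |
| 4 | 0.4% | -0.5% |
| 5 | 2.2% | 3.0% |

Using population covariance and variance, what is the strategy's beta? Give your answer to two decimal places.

0.69

r̄p = 0.6600%,  r̄m = 0.5200%
Cov = Σ(rp − r̄p)(rm − r̄m) / 5 = 1.1028
Var(rm) = Σ(rm − r̄m)² / 5 = 1.5976
β = Cov / Var = 1.1028 / 1.5976 = 0.6903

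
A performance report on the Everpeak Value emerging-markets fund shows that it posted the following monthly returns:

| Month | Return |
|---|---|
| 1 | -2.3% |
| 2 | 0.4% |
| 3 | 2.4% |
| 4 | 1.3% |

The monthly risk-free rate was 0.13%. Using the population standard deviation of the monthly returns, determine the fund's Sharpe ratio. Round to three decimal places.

0.184

μ = (-2.3 + 0.4 + 2.4 + 1.3) / 4 = 1.80 / 4 = 0.4500%
Population σ = √[Σ(r − μ)² / 4] = √[12.0900 / 4] = √3.0225 = 1.7385%
Sharpe = (μ − rf) / σ = (0.4500 − 0.13) / 1.7385 = 0.3200 / 1.7385 = 0.1841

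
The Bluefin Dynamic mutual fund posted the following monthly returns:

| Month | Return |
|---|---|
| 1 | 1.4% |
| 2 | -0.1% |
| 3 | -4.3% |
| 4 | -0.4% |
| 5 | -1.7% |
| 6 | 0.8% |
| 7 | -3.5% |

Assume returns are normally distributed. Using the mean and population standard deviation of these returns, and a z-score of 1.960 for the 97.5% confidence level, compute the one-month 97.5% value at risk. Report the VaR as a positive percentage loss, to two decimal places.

Mean return r̄ = -7.80 / 7 = -1.1143%
Population std dev = √[27.7086 / 7] = 1.9896%
VaR = −(r̄ − z·σ) = −(-1.1143 − 1.960 × 1.9896) = −(-5.0139) = 5.0139%

5.01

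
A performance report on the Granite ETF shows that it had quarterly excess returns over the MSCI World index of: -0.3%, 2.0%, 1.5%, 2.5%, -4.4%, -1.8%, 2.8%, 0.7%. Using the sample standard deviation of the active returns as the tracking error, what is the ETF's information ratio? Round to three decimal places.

r̄ = (-0.3 + 2 + 1.5 + 2.5 − 4.4 − 1.8 + 2.8 + 0.7) / 8 = 3.00 / 8 = 0.3750%
Σ(r − r̄)² = (-0.3 − 0.3750)² + (2 − 0.3750)² + (1.5 − 0.3750)² + … = 42.3950
σ = √[42.3950 / 7] = 2.4610%
IR = r̄ / tracking error = 0.3750 / 2.4610 = 0.1524

0.152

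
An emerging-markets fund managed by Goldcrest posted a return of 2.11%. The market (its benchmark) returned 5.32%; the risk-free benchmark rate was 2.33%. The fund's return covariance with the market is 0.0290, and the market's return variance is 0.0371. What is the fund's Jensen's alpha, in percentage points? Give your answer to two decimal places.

-2.56

β = Cov / Var = 0.0290 / 0.0371 = 0.7817
E[R] = Rf + β(Rm − Rf) = 2.33% + 0.7817 × (5.32% − 2.33%) = 4.6673%
α = Rp − E[R] = 2.11% − 4.6673% = -2.5573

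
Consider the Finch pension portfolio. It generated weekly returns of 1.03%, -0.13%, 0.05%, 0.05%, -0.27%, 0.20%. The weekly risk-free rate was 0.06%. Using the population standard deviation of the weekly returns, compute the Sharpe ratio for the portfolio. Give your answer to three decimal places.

0.227

Mean return r̄ = 0.930 / 6 = 0.1550%
Population std dev = √[1.0516 / 6] = 0.4186%
Sharpe = (r̄ − rf) / σ = (0.1550 − 0.06) / 0.4186 = 0.0950 / 0.4186 = 0.2269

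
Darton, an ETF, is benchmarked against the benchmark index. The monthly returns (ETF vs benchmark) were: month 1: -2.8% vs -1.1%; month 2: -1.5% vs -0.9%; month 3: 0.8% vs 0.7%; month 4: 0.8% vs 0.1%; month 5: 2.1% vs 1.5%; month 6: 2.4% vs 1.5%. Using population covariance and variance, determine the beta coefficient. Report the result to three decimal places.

r̄p = 0.3000%,  r̄m = 0.3000%
Cov = Σ(rp − r̄p)(rm − r̄m) / 6 = 1.8800
Var(rm) = Σ(rm − r̄m)² / 6 = 1.0800
β = Cov / Var = 1.8800 / 1.0800 = 1.7407

1.741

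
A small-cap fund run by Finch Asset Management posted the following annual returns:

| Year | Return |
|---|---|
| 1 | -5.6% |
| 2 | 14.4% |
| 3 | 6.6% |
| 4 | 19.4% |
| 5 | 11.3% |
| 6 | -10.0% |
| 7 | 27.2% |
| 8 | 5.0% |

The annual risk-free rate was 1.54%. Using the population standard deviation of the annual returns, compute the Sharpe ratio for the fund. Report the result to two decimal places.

0.61

μ = (-5.6 + 14.4 + 6.6 + 19.4 + 11.3 − 10 + 27.2 + 5) / 8 = 8.5375%
Σ(r − μ)² = 1068.0588; population σ = √(1068.0588/8) = 11.5545%
Sharpe = (μ − rf) / σ = (8.5375 − 1.54) / 11.5545 = 6.9975 / 11.5545 = 0.6056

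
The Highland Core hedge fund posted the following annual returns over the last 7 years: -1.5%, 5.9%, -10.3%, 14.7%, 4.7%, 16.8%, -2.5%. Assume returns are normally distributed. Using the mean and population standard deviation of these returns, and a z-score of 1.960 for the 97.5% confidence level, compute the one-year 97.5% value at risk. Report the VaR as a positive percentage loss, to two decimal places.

13.55

μ = (-1.5 + 5.9 − 10.3 + 14.7 + 4.7 + 16.8 − 2.5) / 7 = 3.9714%
Population σ = √[Σ(r − μ)² / 7] = √[559.4143 / 7] = √79.9163 = 8.9396%
VaR = −(μ − z·σ) = −(3.9714 − 1.960 × 8.9396) = −(-13.5502) = 13.5502%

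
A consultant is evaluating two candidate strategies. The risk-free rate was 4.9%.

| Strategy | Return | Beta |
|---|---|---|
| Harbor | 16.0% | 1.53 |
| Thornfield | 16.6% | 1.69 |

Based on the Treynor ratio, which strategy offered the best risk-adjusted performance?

Harbor: Treynor = (16.0% − 4.9%) / 1.53 = 7.255
Thornfield: Treynor = (16.6% − 4.9%) / 1.69 = 6.923
Highest: Harbor (7.255).

Harbor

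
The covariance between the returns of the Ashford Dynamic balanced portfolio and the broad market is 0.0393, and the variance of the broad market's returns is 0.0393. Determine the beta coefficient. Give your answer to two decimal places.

1.00

β = Cov(Rp, Rm) / Var(Rm) = 0.0393 / 0.0393 = 1.0000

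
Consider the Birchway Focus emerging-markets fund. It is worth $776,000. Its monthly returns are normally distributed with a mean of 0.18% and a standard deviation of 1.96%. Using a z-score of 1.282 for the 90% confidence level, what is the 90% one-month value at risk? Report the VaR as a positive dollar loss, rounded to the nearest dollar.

$18,102

Return at the 90% tail: μ − z·σ = 0.18% − 1.282 × 1.96% = 0.18 − 2.51272 = -2.33272%
VaR = −(-2.33272%) × $776,000 = 2.33272% × $776,000 = $18,102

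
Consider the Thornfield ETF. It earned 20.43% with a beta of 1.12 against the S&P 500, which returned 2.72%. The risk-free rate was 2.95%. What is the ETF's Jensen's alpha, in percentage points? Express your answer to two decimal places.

CAPM expected return = Rf + β(Rm − Rf) = 2.95% + 1.12 × (2.72% − 2.95%) = 2.95 + 1.12 × -0.23 = 2.6924%
Jensen's α = Rp − E[R] = 20.43% − 2.6924% = 17.7376

17.74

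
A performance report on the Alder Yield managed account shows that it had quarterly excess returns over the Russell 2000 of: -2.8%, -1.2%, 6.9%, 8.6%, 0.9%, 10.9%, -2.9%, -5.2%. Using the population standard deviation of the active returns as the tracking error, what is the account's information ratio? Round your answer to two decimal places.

0.34

r̄ = (-2.8 − 1.2 + 6.9 + 8.6 + 0.9 + 10.9 − 2.9 − 5.2) / 8 = 15.20 / 8 = 1.9000%
Population σ = √[Σ(r − r̄)² / 8] = √[257.0400 / 8] = √32.1300 = 5.6683%
IR = r̄ / tracking error = 1.9000 / 5.6683 = 0.3352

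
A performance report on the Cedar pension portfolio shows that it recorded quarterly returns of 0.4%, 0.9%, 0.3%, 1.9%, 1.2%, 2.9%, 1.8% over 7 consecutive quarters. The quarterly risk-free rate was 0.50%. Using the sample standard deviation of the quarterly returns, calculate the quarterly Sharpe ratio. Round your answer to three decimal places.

0.911

Mean return r̄ = 9.40 / 7 = 1.3429%
Σ(r − r̄)² = (0.4 − 1.3429)² + (0.9 − 1.3429)² + … = 5.1371
σ = √[5.1371 / 6] = 0.9253%
Sharpe = (r̄ − rf) / σ = (1.3429 − 0.5) / 0.9253 = 0.8429 / 0.9253 = 0.9109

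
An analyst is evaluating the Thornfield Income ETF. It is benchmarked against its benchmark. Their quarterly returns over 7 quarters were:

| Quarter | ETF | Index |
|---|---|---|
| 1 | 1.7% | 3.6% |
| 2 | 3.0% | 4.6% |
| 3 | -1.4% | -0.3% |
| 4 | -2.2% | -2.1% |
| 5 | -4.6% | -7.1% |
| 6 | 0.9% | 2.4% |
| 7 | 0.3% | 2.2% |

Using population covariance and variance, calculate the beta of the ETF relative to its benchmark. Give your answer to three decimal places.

r̄p = -0.3286%,  r̄m = 0.4714%
Cov = Σ(rp − r̄p)(rm − r̄m) / 7 = 8.7892
Var(rm) = Σ(rm − r̄m)² / 7 = 14.0106
β = Cov / Var = 8.7892 / 14.0106 = 0.6273

0.627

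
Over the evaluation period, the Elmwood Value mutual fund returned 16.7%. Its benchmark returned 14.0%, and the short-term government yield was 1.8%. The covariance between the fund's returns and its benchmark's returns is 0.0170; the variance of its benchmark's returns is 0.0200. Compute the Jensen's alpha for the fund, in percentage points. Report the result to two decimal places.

4.53

β = Cov / Var = 0.0170 / 0.0200 = 0.8500
E[R] = Rf + β(Rm − Rf) = 1.8% + 0.8500 × (14.0% − 1.8%) = 12.1700%
α = Rp − E[R] = 16.7% − 12.1700% = 4.5300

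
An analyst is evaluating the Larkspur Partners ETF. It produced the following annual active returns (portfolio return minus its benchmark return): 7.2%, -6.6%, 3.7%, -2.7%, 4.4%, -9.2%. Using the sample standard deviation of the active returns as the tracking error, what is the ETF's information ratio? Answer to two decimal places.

r̄ = (7.2 − 6.6 + 3.7 − 2.7 + 4.4 − 9.2) / 6 = -0.5333%
Sample std dev = √[218.6733 / 5] = 6.6132%
IR = r̄ / tracking error = -0.5333 / 6.6132 = -0.0806

-0.08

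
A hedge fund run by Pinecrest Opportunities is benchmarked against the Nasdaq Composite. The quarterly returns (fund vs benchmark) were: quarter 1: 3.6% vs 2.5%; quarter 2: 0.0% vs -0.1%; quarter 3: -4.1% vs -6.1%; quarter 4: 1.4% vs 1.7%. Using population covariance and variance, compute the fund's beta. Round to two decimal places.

0.81

r̄p = 0.2250%,  r̄m = -0.5000%
Cov = Σ(rp − r̄p)(rm − r̄m) / 4 = 9.2100
Var(rm) = Σ(rm − r̄m)² / 4 = 11.3400
β = Cov / Var = 9.2100 / 11.3400 = 0.8122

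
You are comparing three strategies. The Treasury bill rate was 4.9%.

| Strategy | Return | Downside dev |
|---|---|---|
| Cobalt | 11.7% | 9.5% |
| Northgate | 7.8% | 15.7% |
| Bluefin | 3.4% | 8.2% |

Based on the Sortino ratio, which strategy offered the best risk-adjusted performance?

Cobalt

Cobalt: Sortino ratio = (11.7% − 4.9%) / 9.5% = 0.716
Northgate: Sortino ratio = (7.8% − 4.9%) / 15.7% = 0.185
Bluefin: Sortino ratio = (3.4% − 4.9%) / 8.2% = -0.183
Highest: Cobalt (0.716).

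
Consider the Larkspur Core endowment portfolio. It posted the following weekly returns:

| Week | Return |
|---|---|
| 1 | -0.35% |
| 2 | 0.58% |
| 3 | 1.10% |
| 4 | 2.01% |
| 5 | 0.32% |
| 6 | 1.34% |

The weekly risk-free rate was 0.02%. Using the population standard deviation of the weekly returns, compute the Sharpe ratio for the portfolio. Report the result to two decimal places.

Mean return r̄ = 5.000 / 6 = 0.8333%
Population σ = √[Σ(r − r̄)² / 6] = √[3.4403 / 6] = √0.5734 = 0.7572%
Sharpe = (r̄ − rf) / σ = (0.8333 − 0.02) / 0.7572 = 0.8133 / 0.7572 = 1.0741

1.07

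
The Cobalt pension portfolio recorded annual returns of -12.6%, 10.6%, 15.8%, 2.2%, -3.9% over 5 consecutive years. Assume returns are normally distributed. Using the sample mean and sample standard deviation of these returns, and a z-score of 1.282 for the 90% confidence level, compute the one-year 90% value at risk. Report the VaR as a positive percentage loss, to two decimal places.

r̄ = (-12.6 + 10.6 + 15.8 + 2.2 − 3.9) / 5 = 12.10 / 5 = 2.4200%
Σ(r − r̄)² = (-12.6 − 2.4200)² + (10.6 − 2.4200)² + (15.8 − 2.4200)² + … = 511.5280
σ = √[511.5280 / 4] = 11.3085%
VaR = −(r̄ − z·σ) = −(2.4200 − 1.282 × 11.3085) = −(-12.0775) = 12.0775%

12.08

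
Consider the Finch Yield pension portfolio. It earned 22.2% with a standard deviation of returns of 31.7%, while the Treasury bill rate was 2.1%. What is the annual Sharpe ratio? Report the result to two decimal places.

0.63

Sharpe = (Rp − Rf) / σp = (22.2% − 2.1%) / 31.7% = 20.10% / 31.7% = 0.6341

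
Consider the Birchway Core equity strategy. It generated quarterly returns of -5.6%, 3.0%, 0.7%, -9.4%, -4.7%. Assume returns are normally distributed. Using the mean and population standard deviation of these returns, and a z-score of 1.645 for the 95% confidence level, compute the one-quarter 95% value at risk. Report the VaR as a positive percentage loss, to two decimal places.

10.56

Mean return μ = -16.00 / 5 = -3.2000%
Σ(r − μ)² = (-5.6 − (-3.2000))² + (3 − (-3.2000))² + … = 100.1000
σ = √[100.1000 / 5] = 4.4744%
VaR = −(μ − z·σ) = −(-3.2000 − 1.645 × 4.4744) = −(-10.5604) = 10.5604%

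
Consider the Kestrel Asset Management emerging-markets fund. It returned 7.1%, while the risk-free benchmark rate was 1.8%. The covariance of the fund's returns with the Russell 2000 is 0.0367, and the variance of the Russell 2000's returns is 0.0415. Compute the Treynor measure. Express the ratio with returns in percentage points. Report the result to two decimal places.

β = Cov / Var = 0.0367 / 0.0415 = 0.8843
Treynor = (Rp − Rf) / β = (7.1% − 1.8%) / 0.8843 = 5.30 / 0.8843 = 5.9934

5.99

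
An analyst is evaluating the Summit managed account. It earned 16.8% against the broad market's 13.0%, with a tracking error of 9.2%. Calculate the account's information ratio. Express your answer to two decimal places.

0.41

IR = (Rp − Rb) / TE = (16.8% − 13.0%) / 9.2% = 3.80% / 9.2% = 0.4130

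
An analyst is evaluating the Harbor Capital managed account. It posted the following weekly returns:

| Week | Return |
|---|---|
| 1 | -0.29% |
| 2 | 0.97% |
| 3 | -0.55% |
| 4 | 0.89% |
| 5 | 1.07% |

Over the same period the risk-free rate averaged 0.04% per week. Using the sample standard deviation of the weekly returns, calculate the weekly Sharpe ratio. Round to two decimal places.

r̄ = (-0.29 + 0.97 − 0.55 + 0.89 + 1.07) / 5 = 2.090 / 5 = 0.4180%
Sample std dev = √[2.3909 / 4] = 0.7731%
Sharpe = (r̄ − rf) / σ = (0.4180 − 0.04) / 0.7731 = 0.3780 / 0.7731 = 0.4889

0.49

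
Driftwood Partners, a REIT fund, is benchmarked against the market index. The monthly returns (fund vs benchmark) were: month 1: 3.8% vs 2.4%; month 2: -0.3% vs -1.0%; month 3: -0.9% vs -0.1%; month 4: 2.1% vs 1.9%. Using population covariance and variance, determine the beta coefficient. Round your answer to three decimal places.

1.246

r̄p = 1.1750%,  r̄m = 0.8000%
Cov = Σ(rp − r̄p)(rm − r̄m) / 4 = 2.4350
Var(rm) = Σ(rm − r̄m)² / 4 = 1.9550
β = Cov / Var = 2.4350 / 1.9550 = 1.2455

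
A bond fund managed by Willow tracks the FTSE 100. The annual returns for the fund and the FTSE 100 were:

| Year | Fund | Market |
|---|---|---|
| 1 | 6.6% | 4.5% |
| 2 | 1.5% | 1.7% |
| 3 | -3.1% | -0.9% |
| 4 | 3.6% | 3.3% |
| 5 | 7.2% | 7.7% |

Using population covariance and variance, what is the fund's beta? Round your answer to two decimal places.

r̄p = 3.1600%,  r̄m = 3.2600%
Cov = Σ(rp − r̄p)(rm − r̄m) / 5 = 10.1704
Var(rm) = Σ(rm − r̄m)² / 5 = 8.1984
β = Cov / Var = 10.1704 / 8.1984 = 1.2405

1.24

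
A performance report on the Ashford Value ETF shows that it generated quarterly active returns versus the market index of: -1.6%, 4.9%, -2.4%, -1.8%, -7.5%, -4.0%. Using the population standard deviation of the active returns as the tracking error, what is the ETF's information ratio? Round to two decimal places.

-0.56

r̄ = (-1.6 + 4.9 − 2.4 − 1.8 − 7.5 − 4) / 6 = -2.0667%
Σ(r − r̄)² = (-1.6 − (-2.0667))² + (4.9 − (-2.0667))² + … = 82.1933
population σ = √(82.1933 / 6) = √13.6989 = 3.7012%
IR = r̄ / tracking error = -2.0667 / 3.7012 = -0.5584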